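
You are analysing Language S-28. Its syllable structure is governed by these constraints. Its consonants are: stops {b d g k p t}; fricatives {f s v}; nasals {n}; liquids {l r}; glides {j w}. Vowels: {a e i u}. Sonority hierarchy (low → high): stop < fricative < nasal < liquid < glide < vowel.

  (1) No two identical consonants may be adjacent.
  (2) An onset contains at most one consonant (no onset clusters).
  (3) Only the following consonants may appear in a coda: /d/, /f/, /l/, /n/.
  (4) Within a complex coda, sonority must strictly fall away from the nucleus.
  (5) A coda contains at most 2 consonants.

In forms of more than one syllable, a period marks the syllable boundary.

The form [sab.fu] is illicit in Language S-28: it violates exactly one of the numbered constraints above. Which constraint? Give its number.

3

[sab.fu]: syllable 1 coda contains /b/, which is not a licensed coda consonant.
This is a violation of constraint 3: "Only the following consonants may appear in a coda: /d/, /f/, /l/, /n/."
The remaining constraints (1, 2, 4, 5) are satisfied.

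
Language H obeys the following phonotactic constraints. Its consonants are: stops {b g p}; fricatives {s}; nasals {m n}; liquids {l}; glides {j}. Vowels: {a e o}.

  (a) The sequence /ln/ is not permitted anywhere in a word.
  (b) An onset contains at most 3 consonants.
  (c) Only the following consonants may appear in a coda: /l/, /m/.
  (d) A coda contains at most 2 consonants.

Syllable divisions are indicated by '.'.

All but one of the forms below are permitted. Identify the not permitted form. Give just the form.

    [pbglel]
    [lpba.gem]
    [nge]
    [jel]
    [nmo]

[pbglel]

[pbglel] — violates constraint (b): syllable 1 onset /pbgl/ has 4 consonants (> 3) → not permitted
[lpba.gem] — σ1 onset /lpb/ (3C), coda /∅/ ok; σ2 onset /g/, coda /m/ ok → permitted
[nge] — σ1 onset /ng/ (2C), coda /∅/ ok → permitted
[jel] — σ1 onset /j/, coda /l/ ok → permitted
[nmo] — σ1 onset /nm/ (2C), coda /∅/ ok → permitted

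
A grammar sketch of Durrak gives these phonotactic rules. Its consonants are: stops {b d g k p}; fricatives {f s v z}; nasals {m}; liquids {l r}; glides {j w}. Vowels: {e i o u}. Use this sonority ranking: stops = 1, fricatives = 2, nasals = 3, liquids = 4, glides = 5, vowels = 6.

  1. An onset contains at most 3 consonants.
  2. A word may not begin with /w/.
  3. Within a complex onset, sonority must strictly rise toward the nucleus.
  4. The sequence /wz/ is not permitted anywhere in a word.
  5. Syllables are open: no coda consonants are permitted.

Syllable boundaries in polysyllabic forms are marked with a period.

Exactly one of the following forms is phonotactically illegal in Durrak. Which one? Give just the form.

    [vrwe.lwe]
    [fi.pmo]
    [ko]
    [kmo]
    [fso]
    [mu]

[vrwe.lwe] — σ1 onset /vrw/ (2→4→5 rises), coda /∅/ ok; σ2 onset /lw/ (4→5 rises), coda /∅/ ok → phonotactically legal
[fi.pmo] — σ1 onset /f/, coda /∅/ ok; σ2 onset /pm/ (1→3 rises), coda /∅/ ok → phonotactically legal
[ko] — σ1 onset /k/, coda /∅/ ok → phonotactically legal
[kmo] — σ1 onset /km/ (1→3 rises), coda /∅/ ok → phonotactically legal
[fso] — violates constraint 3: syllable 1 onset /fs/: /f/ (fricative, 2) → /s/ (fricative, 2) does not rise → phonotactically illegal
[mu] — σ1 onset /m/, coda /∅/ ok → phonotactically legal

[fso]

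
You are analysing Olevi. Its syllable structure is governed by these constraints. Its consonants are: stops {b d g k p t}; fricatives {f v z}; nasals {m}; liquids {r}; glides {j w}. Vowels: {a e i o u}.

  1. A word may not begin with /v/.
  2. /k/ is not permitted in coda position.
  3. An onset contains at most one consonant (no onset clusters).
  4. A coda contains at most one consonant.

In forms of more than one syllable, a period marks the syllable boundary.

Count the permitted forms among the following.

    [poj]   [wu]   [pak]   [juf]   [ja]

4

[poj] — σ1 onset /p/, coda /j/ ok → permitted
[wu] — σ1 onset /w/, coda /∅/ ok → permitted
[pak] — violates constraint 2: syllable 1 coda contains /k/ → not permitted
[juf] — σ1 onset /j/, coda /f/ ok → permitted
[ja] — σ1 onset /j/, coda /∅/ ok → permitted
Permitted: [poj], [wu], [juf], [ja] → 4.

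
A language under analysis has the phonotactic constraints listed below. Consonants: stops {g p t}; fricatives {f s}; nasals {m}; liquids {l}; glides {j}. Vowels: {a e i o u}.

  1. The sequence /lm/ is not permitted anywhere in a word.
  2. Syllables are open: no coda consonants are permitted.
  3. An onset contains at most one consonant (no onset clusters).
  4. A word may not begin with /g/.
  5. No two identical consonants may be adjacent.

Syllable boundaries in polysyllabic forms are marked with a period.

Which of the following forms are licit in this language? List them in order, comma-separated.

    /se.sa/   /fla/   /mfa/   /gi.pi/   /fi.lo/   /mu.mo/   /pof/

/se.sa/ — σ1 onset /s/, coda /∅/ ok; σ2 onset /s/, coda /∅/ ok → licit
/fla/ — violates constraint 3: syllable 1 onset /fl/ has 2 consonants (> 1) → illicit
/mfa/ — violates constraint 3: syllable 1 onset /mf/ has 2 consonants (> 1) → illicit
/gi.pi/ — violates constraint 4: word begins with /g/ → illicit
/fi.lo/ — σ1 onset /f/, coda /∅/ ok; σ2 onset /l/, coda /∅/ ok → licit
/mu.mo/ — σ1 onset /m/, coda /∅/ ok; σ2 onset /m/, coda /∅/ ok → licit
/pof/ — violates constraint 2: syllable 1 coda /f/ has 1 consonant (> 0) → illicit

/se.sa/, /fi.lo/, /mu.mo/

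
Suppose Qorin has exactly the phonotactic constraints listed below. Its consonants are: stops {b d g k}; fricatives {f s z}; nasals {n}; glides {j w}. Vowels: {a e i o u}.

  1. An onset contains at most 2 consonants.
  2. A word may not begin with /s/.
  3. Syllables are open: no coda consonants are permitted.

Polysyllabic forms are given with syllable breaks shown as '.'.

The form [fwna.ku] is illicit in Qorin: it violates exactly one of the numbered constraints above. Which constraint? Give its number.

1

[fwna.ku]: syllable 1 onset /fwn/ has 3 consonants (> 2).
This is a violation of constraint 1: "An onset contains at most 2 consonants."
The remaining constraints (2, 3) are satisfied.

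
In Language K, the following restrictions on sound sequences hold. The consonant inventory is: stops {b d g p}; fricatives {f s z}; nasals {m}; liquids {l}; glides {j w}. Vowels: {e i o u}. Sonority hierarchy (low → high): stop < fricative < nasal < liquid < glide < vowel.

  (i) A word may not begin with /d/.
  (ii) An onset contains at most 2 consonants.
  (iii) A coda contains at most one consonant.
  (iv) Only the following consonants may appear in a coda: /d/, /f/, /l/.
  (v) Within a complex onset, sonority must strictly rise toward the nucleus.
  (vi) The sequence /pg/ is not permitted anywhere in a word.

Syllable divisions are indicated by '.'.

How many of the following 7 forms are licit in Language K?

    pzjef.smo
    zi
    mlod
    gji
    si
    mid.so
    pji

6

pzjef.smo — violates constraint (ii): syllable 1 onset /pzj/ has 3 consonants (> 2) → illicit
zi — σ1 onset /z/, coda /∅/ ok → licit
mlod — σ1 onset /ml/ (3→4 rises), coda /d/ ok → licit
gji — σ1 onset /gj/ (1→5 rises), coda /∅/ ok → licit
si — σ1 onset /s/, coda /∅/ ok → licit
mid.so — σ1 onset /m/, coda /d/ ok; σ2 onset /s/, coda /∅/ ok → licit
pji — σ1 onset /pj/ (1→5 rises), coda /∅/ ok → licit
Licit: zi, mlod, gji, si, mid.so, pji → 6.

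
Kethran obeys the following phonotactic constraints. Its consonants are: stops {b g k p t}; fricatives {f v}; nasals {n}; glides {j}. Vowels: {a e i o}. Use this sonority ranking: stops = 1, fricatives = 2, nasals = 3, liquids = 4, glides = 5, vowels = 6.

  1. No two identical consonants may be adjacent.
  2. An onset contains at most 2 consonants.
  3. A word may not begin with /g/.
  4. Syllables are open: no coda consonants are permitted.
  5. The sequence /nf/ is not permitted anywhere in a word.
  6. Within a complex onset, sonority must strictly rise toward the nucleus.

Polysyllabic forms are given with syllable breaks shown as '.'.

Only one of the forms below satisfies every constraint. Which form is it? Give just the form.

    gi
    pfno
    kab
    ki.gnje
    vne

gi — violates constraint 3: word begins with /g/ → phonotactically illegal
pfno — violates constraint 2: syllable 1 onset /pfn/ has 3 consonants (> 2) → phonotactically illegal
kab — violates constraint 4: syllable 1 coda /b/ has 1 consonant (> 0) → phonotactically illegal
ki.gnje — violates constraint 2: syllable 2 onset /gnj/ has 3 consonants (> 2) → phonotactically illegal
vne — σ1 onset /vn/ (2→3 rises), coda /∅/ ok → phonotactically legal

vne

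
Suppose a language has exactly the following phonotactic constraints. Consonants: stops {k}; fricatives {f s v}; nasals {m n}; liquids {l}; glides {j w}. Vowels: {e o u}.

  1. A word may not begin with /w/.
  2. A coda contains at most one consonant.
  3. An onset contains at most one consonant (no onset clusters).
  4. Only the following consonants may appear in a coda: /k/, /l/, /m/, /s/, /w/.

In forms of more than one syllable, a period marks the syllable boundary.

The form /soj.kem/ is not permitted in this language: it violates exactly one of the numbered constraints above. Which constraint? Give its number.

4

/soj.kem/: syllable 1 coda contains /j/, which is not a licensed coda consonant.
This is a violation of constraint 4: "Only the following consonants may appear in a coda: /k/, /l/, /m/, /s/, /w/."
The remaining constraints (1, 2, 3) are satisfied.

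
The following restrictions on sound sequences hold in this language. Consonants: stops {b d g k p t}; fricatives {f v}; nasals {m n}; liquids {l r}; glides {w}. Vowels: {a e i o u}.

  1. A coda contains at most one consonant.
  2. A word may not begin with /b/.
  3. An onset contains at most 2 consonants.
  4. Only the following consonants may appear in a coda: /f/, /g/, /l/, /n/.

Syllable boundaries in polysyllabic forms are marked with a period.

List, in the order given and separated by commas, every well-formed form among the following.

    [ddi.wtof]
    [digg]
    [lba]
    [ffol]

[ddi.wtof] — σ1 onset /dd/ (2C), coda /∅/ ok; σ2 onset /wt/ (2C), coda /f/ ok → well-formed
[digg] — violates constraint 1: syllable 1 coda /gg/ has 2 consonants (> 1) → ill-formed
[lba] — σ1 onset /lb/ (2C), coda /∅/ ok → well-formed
[ffol] — σ1 onset /ff/ (2C), coda /l/ ok → well-formed

[ddi.wtof], [lba], [ffol]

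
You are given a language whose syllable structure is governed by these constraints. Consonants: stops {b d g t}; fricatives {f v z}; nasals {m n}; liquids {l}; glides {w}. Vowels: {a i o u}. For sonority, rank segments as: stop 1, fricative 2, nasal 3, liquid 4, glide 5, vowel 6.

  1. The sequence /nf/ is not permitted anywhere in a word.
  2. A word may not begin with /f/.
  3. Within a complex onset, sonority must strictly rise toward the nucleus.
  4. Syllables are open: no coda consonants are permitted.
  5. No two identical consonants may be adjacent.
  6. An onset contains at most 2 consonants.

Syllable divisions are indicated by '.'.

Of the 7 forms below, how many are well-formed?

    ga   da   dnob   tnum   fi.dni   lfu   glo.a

ga — σ1 onset /g/, coda /∅/ ok → well-formed
da — σ1 onset /d/, coda /∅/ ok → well-formed
dnob — violates constraint 4: syllable 1 coda /b/ has 1 consonant (> 0) → ill-formed
tnum — violates constraint 4: syllable 1 coda /m/ has 1 consonant (> 0) → ill-formed
fi.dni — violates constraint 2: word begins with /f/ → ill-formed
lfu — violates constraint 3: syllable 1 onset /lf/: /l/ (liquid, 4) → /f/ (fricative, 2) does not rise → ill-formed
glo.a — σ1 onset /gl/ (1→4 rises), coda /∅/ ok; σ2 onset /∅/, coda /∅/ ok → well-formed
Well-formed: ga, da, glo.a → 3.

3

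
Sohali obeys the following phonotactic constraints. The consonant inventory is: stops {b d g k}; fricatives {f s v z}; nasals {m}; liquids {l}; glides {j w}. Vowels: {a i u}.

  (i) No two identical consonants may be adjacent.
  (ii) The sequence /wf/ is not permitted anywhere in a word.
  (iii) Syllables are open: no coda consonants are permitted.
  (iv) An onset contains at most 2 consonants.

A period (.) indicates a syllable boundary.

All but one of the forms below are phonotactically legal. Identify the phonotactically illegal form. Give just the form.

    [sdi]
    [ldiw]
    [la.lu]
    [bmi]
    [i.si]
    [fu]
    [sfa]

[ldiw]

[sdi] — σ1 onset /sd/ (2C), coda /∅/ ok → phonotactically legal
[ldiw] — violates constraint (iii): syllable 1 coda /w/ has 1 consonant (> 0) → phonotactically illegal
[la.lu] — σ1 onset /l/, coda /∅/ ok; σ2 onset /l/, coda /∅/ ok → phonotactically legal
[bmi] — σ1 onset /bm/ (2C), coda /∅/ ok → phonotactically legal
[i.si] — σ1 onset /∅/, coda /∅/ ok; σ2 onset /s/, coda /∅/ ok → phonotactically legal
[fu] — σ1 onset /f/, coda /∅/ ok → phonotactically legal
[sfa] — σ1 onset /sf/ (2C), coda /∅/ ok → phonotactically legal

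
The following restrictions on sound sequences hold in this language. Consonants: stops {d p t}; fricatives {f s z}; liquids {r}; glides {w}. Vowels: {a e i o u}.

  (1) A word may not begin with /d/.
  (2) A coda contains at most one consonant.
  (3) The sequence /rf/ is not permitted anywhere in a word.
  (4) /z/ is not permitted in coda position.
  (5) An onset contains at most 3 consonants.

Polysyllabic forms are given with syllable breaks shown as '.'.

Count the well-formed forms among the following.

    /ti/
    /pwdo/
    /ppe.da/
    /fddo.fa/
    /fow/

/ti/ — σ1 onset /t/, coda /∅/ ok → well-formed
/pwdo/ — σ1 onset /pwd/ (3C), coda /∅/ ok → well-formed
/ppe.da/ — σ1 onset /pp/ (2C), coda /∅/ ok; σ2 onset /d/, coda /∅/ ok → well-formed
/fddo.fa/ — σ1 onset /fdd/ (3C), coda /∅/ ok; σ2 onset /f/, coda /∅/ ok → well-formed
/fow/ — σ1 onset /f/, coda /w/ ok → well-formed
Well-formed: /ti/, /pwdo/, /ppe.da/, /fddo.fa/, /fow/ → 5.

5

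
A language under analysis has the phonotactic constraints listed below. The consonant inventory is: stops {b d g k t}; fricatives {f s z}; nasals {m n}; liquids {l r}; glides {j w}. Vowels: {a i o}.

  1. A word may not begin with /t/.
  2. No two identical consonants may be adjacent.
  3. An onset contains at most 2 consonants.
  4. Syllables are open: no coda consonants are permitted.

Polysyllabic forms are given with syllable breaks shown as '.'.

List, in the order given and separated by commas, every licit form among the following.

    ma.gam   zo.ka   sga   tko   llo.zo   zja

zo.ka, sga, zja

ma.gam — violates constraint 4: syllable 2 coda /m/ has 1 consonant (> 0) → illicit
zo.ka — σ1 onset /z/, coda /∅/ ok; σ2 onset /k/, coda /∅/ ok → licit
sga — σ1 onset /sg/ (2C), coda /∅/ ok → licit
tko — violates constraint 1: word begins with /t/ → illicit
llo.zo — violates constraint 2: adjacent identical consonants /ll/ → illicit
zja — σ1 onset /zj/ (2C), coda /∅/ ok → licit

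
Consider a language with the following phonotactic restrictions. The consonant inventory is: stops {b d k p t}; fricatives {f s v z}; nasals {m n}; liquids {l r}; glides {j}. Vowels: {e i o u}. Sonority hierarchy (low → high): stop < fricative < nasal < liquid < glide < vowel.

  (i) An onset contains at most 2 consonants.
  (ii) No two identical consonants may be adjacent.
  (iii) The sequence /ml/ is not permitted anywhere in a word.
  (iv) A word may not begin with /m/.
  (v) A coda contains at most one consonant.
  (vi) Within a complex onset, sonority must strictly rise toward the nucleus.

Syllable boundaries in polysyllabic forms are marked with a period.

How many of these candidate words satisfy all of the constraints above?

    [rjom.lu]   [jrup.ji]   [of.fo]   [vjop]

[rjom.lu] — violates constraint (iii): contains banned sequence /ml/ → not permitted
[jrup.ji] — violates constraint (vi): syllable 1 onset /jr/: /j/ (glide, 5) → /r/ (liquid, 4) does not rise → not permitted
[of.fo] — violates constraint (ii): adjacent identical consonants /ff/ → not permitted
[vjop] — σ1 onset /vj/ (2→5 rises), coda /p/ ok → permitted
Permitted: [vjop] → 1.

1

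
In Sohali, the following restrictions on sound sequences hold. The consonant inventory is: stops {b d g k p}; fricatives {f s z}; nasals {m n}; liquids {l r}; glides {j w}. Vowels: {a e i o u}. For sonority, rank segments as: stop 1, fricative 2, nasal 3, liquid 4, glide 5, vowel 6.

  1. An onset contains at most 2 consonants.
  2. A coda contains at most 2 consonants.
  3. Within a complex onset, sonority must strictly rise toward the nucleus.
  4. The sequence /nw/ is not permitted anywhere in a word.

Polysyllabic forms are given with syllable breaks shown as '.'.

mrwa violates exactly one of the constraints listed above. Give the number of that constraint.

1

mrwa: syllable 1 onset /mrw/ has 3 consonants (> 2).
This is a violation of constraint 1: "An onset contains at most 2 consonants."
The remaining constraints (2, 3, 4) are satisfied.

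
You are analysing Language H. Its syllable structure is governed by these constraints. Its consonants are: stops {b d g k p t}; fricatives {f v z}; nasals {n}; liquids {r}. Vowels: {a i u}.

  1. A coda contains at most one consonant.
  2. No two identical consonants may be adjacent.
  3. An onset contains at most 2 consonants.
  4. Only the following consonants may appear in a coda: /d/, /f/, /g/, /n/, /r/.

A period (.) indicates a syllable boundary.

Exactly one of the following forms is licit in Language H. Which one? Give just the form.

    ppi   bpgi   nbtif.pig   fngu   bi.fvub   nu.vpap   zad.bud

ppi — violates constraint 2: adjacent identical consonants /pp/ → illicit
bpgi — violates constraint 3: syllable 1 onset /bpg/ has 3 consonants (> 2) → illicit
nbtif.pig — violates constraint 3: syllable 1 onset /nbt/ has 3 consonants (> 2) → illicit
fngu — violates constraint 3: syllable 1 onset /fng/ has 3 consonants (> 2) → illicit
bi.fvub — violates constraint 4: syllable 2 coda contains /b/, which is not a licensed coda consonant → illicit
nu.vpap — violates constraint 4: syllable 2 coda contains /p/, which is not a licensed coda consonant → illicit
zad.bud — σ1 onset /z/, coda /d/ ok; σ2 onset /b/, coda /d/ ok → licit

zad.bud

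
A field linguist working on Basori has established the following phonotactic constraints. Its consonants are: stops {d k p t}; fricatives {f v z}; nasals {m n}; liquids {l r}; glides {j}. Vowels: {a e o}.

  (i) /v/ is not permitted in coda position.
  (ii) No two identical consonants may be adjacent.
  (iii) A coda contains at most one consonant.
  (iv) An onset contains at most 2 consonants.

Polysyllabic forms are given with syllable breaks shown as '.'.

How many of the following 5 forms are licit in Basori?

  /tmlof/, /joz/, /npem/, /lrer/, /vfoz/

/tmlof/ — violates constraint (iv): syllable 1 onset /tml/ has 3 consonants (> 2) → illicit
/joz/ — σ1 onset /j/, coda /z/ ok → licit
/npem/ — σ1 onset /np/ (2C), coda /m/ ok → licit
/lrer/ — σ1 onset /lr/ (2C), coda /r/ ok → licit
/vfoz/ — σ1 onset /vf/ (2C), coda /z/ ok → licit
Licit: /joz/, /npem/, /lrer/, /vfoz/ → 4.

4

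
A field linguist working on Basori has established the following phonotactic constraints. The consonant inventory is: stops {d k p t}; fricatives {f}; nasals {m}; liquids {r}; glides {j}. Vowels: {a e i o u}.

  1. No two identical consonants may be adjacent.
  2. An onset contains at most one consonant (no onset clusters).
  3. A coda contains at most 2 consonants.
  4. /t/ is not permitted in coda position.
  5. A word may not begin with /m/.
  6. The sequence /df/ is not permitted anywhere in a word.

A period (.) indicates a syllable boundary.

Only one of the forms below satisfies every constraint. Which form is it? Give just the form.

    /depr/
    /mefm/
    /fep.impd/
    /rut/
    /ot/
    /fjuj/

/depr/ — σ1 onset /d/, coda /pr/ (2C) ok → permitted
/mefm/ — violates constraint 5: word begins with /m/ → not permitted
/fep.impd/ — violates constraint 3: syllable 2 coda /mpd/ has 3 consonants (> 2) → not permitted
/rut/ — violates constraint 4: syllable 1 coda contains /t/ → not permitted
/ot/ — violates constraint 4: syllable 1 coda contains /t/ → not permitted
/fjuj/ — violates constraint 2: syllable 1 onset /fj/ has 2 consonants (> 1) → not permitted

/depr/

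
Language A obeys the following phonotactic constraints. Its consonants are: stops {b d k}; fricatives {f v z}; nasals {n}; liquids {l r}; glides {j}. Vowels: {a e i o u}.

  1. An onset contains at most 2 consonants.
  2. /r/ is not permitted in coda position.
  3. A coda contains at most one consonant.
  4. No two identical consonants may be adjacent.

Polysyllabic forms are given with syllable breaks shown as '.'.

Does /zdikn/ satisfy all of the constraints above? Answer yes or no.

/zdikn/ — violates constraint 3: syllable 1 coda /kn/ has 2 consonants (> 1) → phonotactically illegal

no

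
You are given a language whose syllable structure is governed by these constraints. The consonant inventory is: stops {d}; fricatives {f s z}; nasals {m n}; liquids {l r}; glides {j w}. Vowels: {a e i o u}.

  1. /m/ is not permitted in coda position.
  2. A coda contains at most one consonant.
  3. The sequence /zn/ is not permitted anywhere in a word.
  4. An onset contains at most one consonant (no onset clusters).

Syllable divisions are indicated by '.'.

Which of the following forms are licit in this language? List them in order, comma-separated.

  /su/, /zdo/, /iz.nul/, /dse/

/su/

/su/ — σ1 onset /s/, coda /∅/ ok → licit
/zdo/ — violates constraint 4: syllable 1 onset /zd/ has 2 consonants (> 1) → illicit
/iz.nul/ — violates constraint 3: contains banned sequence /zn/ → illicit
/dse/ — violates constraint 4: syllable 1 onset /ds/ has 2 consonants (> 1) → illicit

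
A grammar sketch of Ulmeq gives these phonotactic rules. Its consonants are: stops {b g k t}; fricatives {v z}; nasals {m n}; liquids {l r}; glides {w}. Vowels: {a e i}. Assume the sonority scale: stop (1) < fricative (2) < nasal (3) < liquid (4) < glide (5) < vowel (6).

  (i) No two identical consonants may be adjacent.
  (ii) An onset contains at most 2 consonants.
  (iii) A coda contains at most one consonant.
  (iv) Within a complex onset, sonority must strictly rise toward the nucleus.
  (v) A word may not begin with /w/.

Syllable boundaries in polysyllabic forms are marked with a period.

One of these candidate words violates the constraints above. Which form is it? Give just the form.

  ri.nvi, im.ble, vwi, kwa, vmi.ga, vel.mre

ri.nvi

ri.nvi — violates constraint (iv): syllable 2 onset /nv/: /n/ (nasal, 3) → /v/ (fricative, 2) does not rise → ill-formed
im.ble — σ1 onset /∅/, coda /m/ ok; σ2 onset /bl/ (1→4 rises), coda /∅/ ok → well-formed
vwi — σ1 onset /vw/ (2→5 rises), coda /∅/ ok → well-formed
kwa — σ1 onset /kw/ (1→5 rises), coda /∅/ ok → well-formed
vmi.ga — σ1 onset /vm/ (2→3 rises), coda /∅/ ok; σ2 onset /g/, coda /∅/ ok → well-formed
vel.mre — σ1 onset /v/, coda /l/ ok; σ2 onset /mr/ (3→4 rises), coda /∅/ ok → well-formed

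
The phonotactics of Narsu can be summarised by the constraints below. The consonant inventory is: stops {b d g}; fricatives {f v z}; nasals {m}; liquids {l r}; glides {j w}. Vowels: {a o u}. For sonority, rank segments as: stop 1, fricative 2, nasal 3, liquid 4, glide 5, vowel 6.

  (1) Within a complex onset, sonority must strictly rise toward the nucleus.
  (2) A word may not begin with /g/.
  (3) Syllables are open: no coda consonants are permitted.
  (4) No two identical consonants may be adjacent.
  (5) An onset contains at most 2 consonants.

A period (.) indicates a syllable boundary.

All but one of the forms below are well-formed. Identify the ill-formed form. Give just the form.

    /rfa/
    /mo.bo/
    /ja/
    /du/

/rfa/ — violates constraint 1: syllable 1 onset /rf/: /r/ (liquid, 4) → /f/ (fricative, 2) does not rise → ill-formed
/mo.bo/ — σ1 onset /m/, coda /∅/ ok; σ2 onset /b/, coda /∅/ ok → well-formed
/ja/ — σ1 onset /j/, coda /∅/ ok → well-formed
/du/ — σ1 onset /d/, coda /∅/ ok → well-formed

/rfa/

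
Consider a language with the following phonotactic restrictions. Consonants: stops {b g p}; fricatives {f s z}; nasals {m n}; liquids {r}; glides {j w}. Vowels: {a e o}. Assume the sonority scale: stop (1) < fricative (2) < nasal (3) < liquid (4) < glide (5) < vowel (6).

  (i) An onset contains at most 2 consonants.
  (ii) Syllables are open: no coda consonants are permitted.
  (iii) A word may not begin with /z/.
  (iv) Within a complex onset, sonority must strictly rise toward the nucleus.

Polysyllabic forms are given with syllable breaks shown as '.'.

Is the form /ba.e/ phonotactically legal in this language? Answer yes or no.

yes

/ba.e/ — σ1 onset /b/, coda /∅/ ok; σ2 onset /∅/, coda /∅/ ok → phonotactically legal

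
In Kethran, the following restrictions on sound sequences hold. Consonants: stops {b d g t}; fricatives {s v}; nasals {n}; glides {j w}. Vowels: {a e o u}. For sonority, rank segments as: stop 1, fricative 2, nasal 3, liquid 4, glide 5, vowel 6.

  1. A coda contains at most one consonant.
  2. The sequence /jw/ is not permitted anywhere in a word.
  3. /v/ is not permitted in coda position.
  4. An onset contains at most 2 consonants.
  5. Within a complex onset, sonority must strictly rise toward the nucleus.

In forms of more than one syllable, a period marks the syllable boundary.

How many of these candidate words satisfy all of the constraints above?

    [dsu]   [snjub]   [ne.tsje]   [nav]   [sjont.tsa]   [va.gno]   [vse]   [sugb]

[dsu] — σ1 onset /ds/ (1→2 rises), coda /∅/ ok → permitted
[snjub] — violates constraint 4: syllable 1 onset /snj/ has 3 consonants (> 2) → not permitted
[ne.tsje] — violates constraint 4: syllable 2 onset /tsj/ has 3 consonants (> 2) → not permitted
[nav] — violates constraint 3: syllable 1 coda contains /v/ → not permitted
[sjont.tsa] — violates constraint 1: syllable 1 coda /nt/ has 2 consonants (> 1) → not permitted
[va.gno] — σ1 onset /v/, coda /∅/ ok; σ2 onset /gn/ (1→3 rises), coda /∅/ ok → permitted
[vse] — violates constraint 5: syllable 1 onset /vs/: /v/ (fricative, 2) → /s/ (fricative, 2) does not rise → not permitted
[sugb] — violates constraint 1: syllable 1 coda /gb/ has 2 consonants (> 1) → not permitted
Permitted: [dsu], [va.gno] → 2.

2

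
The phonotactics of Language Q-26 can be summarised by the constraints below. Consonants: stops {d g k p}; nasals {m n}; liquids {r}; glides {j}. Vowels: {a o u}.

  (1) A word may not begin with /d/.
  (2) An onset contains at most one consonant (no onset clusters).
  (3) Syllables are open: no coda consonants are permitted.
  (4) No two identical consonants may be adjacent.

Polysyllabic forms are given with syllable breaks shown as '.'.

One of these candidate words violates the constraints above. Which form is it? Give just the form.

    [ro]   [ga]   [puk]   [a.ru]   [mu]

[ro] — σ1 onset /r/, coda /∅/ ok → permitted
[ga] — σ1 onset /g/, coda /∅/ ok → permitted
[puk] — violates constraint 3: syllable 1 coda /k/ has 1 consonant (> 0) → not permitted
[a.ru] — σ1 onset /∅/, coda /∅/ ok; σ2 onset /r/, coda /∅/ ok → permitted
[mu] — σ1 onset /m/, coda /∅/ ok → permitted

[puk]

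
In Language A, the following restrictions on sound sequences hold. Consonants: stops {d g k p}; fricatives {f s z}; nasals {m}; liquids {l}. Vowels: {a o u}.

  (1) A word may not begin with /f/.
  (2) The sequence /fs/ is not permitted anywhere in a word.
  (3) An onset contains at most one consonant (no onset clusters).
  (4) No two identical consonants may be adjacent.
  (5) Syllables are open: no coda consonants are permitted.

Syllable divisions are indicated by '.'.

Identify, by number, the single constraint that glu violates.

3

glu: syllable 1 onset /gl/ has 2 consonants (> 1).
This is a violation of constraint 3: "An onset contains at most one consonant (no onset clusters)."
The remaining constraints (1, 2, 4, 5) are satisfied.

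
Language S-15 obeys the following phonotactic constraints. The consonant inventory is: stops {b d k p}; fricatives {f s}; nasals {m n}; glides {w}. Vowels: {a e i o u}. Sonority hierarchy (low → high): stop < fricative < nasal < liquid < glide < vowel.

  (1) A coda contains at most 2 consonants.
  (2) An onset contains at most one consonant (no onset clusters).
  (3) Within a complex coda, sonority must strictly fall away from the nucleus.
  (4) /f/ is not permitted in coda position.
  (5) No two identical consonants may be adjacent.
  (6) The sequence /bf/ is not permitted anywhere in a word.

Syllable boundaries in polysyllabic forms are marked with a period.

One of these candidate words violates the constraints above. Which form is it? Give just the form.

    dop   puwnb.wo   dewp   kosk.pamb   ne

puwnb.wo

dop — σ1 onset /d/, coda /p/ ok → phonotactically legal
puwnb.wo — violates constraint 1: syllable 1 coda /wnb/ has 3 consonants (> 2) → phonotactically illegal
dewp — σ1 onset /d/, coda /wp/ (5→1 falls) ok → phonotactically legal
kosk.pamb — σ1 onset /k/, coda /sk/ (2→1 falls) ok; σ2 onset /p/, coda /mb/ (3→1 falls) ok → phonotactically legal
ne — σ1 onset /n/, coda /∅/ ok → phonotactically legal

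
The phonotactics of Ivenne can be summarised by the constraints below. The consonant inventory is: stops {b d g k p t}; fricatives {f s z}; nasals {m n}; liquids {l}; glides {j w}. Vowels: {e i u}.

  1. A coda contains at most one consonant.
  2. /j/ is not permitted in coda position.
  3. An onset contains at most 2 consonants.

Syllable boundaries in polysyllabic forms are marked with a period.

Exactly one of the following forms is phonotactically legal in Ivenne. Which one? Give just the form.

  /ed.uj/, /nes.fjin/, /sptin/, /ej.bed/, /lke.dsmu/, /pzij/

/nes.fjin/

/ed.uj/ — violates constraint 2: syllable 2 coda contains /j/ → phonotactically illegal
/nes.fjin/ — σ1 onset /n/, coda /s/ ok; σ2 onset /fj/ (2C), coda /n/ ok → phonotactically legal
/sptin/ — violates constraint 3: syllable 1 onset /spt/ has 3 consonants (> 2) → phonotactically illegal
/ej.bed/ — violates constraint 2: syllable 1 coda contains /j/ → phonotactically illegal
/lke.dsmu/ — violates constraint 3: syllable 2 onset /dsm/ has 3 consonants (> 2) → phonotactically illegal
/pzij/ — violates constraint 2: syllable 1 coda contains /j/ → phonotactically illegal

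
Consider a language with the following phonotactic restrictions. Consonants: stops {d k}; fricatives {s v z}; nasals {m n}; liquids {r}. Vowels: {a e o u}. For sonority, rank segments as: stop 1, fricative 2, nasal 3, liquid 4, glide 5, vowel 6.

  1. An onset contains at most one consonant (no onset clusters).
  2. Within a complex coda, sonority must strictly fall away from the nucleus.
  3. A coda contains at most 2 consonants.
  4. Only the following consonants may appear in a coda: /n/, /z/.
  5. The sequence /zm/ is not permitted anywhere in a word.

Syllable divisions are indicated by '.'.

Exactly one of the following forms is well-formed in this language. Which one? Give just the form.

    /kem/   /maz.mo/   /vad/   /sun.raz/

/sun.raz/

/kem/ — violates constraint 4: syllable 1 coda contains /m/, which is not a licensed coda consonant → ill-formed
/maz.mo/ — violates constraint 5: contains banned sequence /zm/ → ill-formed
/vad/ — violates constraint 4: syllable 1 coda contains /d/, which is not a licensed coda consonant → ill-formed
/sun.raz/ — σ1 onset /s/, coda /n/ ok; σ2 onset /r/, coda /z/ ok → well-formed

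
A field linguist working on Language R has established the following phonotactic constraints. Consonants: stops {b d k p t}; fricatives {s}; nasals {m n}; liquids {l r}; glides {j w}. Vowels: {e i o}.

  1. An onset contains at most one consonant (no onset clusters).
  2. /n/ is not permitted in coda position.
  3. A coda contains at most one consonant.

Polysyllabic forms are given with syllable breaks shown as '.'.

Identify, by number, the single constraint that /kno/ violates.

/kno/: syllable 1 onset /kn/ has 2 consonants (> 1).
This is a violation of constraint 1: "An onset contains at most one consonant (no onset clusters)."
The remaining constraints (2, 3) are satisfied.

1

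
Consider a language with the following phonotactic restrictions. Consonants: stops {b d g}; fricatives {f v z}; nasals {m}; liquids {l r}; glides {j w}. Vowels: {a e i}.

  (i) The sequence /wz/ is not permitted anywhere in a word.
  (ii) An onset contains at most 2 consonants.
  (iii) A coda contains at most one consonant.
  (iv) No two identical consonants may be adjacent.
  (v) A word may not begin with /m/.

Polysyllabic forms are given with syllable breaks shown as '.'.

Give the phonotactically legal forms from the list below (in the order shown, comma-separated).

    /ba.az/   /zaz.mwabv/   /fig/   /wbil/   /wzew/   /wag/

/ba.az/, /fig/, /wbil/, /wag/

/ba.az/ — σ1 onset /b/, coda /∅/ ok; σ2 onset /∅/, coda /z/ ok → phonotactically legal
/zaz.mwabv/ — violates constraint (iii): syllable 2 coda /bv/ has 2 consonants (> 1) → phonotactically illegal
/fig/ — σ1 onset /f/, coda /g/ ok → phonotactically legal
/wbil/ — σ1 onset /wb/ (2C), coda /l/ ok → phonotactically legal
/wzew/ — violates constraint (i): contains banned sequence /wz/ → phonotactically illegal
/wag/ — σ1 onset /w/, coda /g/ ok → phonotactically legal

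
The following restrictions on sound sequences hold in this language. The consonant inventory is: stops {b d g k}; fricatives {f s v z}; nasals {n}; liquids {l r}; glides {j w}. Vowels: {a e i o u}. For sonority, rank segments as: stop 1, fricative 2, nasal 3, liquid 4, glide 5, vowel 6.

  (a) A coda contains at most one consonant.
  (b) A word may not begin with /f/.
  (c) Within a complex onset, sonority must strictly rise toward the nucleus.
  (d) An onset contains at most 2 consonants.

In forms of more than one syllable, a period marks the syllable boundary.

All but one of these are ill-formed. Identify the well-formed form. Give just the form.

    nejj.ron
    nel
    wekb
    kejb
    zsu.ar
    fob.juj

nel

nejj.ron — violates constraint (a): syllable 1 coda /jj/ has 2 consonants (> 1) → ill-formed
nel — σ1 onset /n/, coda /l/ ok → well-formed
wekb — violates constraint (a): syllable 1 coda /kb/ has 2 consonants (> 1) → ill-formed
kejb — violates constraint (a): syllable 1 coda /jb/ has 2 consonants (> 1) → ill-formed
zsu.ar — violates constraint (c): syllable 1 onset /zs/: /z/ (fricative, 2) → /s/ (fricative, 2) does not rise → ill-formed
fob.juj — violates constraint (b): word begins with /f/ → ill-formed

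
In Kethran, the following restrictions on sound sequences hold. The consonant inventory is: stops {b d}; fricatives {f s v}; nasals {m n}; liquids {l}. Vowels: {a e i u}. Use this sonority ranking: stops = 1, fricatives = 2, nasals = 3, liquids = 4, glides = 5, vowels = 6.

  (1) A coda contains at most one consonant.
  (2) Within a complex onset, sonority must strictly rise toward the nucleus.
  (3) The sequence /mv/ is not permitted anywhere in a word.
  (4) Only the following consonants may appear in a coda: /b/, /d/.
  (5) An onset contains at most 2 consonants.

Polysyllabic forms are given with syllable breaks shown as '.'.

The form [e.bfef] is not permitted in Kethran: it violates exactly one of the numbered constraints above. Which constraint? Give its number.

[e.bfef]: syllable 2 coda contains /f/, which is not a licensed coda consonant.
This is a violation of constraint 4: "Only the following consonants may appear in a coda: /b/, /d/."
The remaining constraints (1, 2, 3, 5) are satisfied.

4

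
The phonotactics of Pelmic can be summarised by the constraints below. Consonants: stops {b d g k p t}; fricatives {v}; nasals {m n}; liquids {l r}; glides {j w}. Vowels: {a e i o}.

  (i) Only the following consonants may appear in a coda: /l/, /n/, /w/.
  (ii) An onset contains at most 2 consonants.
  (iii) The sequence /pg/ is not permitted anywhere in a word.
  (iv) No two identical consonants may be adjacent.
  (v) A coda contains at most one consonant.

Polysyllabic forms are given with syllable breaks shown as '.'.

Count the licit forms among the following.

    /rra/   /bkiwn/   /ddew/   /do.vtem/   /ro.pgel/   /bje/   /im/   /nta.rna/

/rra/ — violates constraint (iv): adjacent identical consonants /rr/ → illicit
/bkiwn/ — violates constraint (v): syllable 1 coda /wn/ has 2 consonants (> 1) → illicit
/ddew/ — violates constraint (iv): adjacent identical consonants /dd/ → illicit
/do.vtem/ — violates constraint (i): syllable 2 coda contains /m/, which is not a licensed coda consonant → illicit
/ro.pgel/ — violates constraint (iii): contains banned sequence /pg/ → illicit
/bje/ — σ1 onset /bj/ (2C), coda /∅/ ok → licit
/im/ — violates constraint (i): syllable 1 coda contains /m/, which is not a licensed coda consonant → illicit
/nta.rna/ — σ1 onset /nt/ (2C), coda /∅/ ok; σ2 onset /rn/ (2C), coda /∅/ ok → licit
Licit: /bje/, /nta.rna/ → 2.

2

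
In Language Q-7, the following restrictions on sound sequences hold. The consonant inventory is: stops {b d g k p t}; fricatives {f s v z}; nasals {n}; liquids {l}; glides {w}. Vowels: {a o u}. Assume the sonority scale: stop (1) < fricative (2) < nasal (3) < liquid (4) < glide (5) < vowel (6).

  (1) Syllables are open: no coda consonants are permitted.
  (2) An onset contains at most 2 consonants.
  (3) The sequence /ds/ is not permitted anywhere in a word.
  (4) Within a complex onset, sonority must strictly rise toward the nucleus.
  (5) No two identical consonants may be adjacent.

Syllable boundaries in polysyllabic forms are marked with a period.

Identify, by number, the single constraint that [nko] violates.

4

[nko]: syllable 1 onset /nk/: /n/ (nasal, 3) → /k/ (stop, 1) does not rise.
This is a violation of constraint 4: "Within a complex onset, sonority must strictly rise toward the nucleus."
The remaining constraints (1, 2, 3, 5) are satisfied.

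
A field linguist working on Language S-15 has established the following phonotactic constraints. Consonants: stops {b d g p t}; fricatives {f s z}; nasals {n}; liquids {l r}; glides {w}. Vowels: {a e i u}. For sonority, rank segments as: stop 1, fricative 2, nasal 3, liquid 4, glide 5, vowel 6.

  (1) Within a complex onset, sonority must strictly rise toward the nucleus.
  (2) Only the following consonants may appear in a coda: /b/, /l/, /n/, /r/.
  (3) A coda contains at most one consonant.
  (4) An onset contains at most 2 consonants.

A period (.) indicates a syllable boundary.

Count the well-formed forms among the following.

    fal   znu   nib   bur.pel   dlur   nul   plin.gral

fal — σ1 onset /f/, coda /l/ ok → well-formed
znu — σ1 onset /zn/ (2→3 rises), coda /∅/ ok → well-formed
nib — σ1 onset /n/, coda /b/ ok → well-formed
bur.pel — σ1 onset /b/, coda /r/ ok; σ2 onset /p/, coda /l/ ok → well-formed
dlur — σ1 onset /dl/ (1→4 rises), coda /r/ ok → well-formed
nul — σ1 onset /n/, coda /l/ ok → well-formed
plin.gral — σ1 onset /pl/ (1→4 rises), coda /n/ ok; σ2 onset /gr/ (1→4 rises), coda /l/ ok → well-formed
Well-formed: fal, znu, nib, bur.pel, dlur, nul, plin.gral → 7.

7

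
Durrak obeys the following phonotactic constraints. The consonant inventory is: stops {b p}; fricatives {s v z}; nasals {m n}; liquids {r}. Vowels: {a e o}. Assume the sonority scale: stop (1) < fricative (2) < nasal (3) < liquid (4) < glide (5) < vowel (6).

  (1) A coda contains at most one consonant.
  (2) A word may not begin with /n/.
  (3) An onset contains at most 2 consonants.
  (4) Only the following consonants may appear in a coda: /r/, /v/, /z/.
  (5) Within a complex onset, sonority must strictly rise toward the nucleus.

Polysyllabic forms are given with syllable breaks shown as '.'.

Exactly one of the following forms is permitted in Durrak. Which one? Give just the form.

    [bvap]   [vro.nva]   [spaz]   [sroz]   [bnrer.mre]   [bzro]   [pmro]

[sroz]

[bvap] — violates constraint 4: syllable 1 coda contains /p/, which is not a licensed coda consonant → not permitted
[vro.nva] — violates constraint 5: syllable 2 onset /nv/: /n/ (nasal, 3) → /v/ (fricative, 2) does not rise → not permitted
[spaz] — violates constraint 5: syllable 1 onset /sp/: /s/ (fricative, 2) → /p/ (stop, 1) does not rise → not permitted
[sroz] — σ1 onset /sr/ (2→4 rises), coda /z/ ok → permitted
[bnrer.mre] — violates constraint 3: syllable 1 onset /bnr/ has 3 consonants (> 2) → not permitted
[bzro] — violates constraint 3: syllable 1 onset /bzr/ has 3 consonants (> 2) → not permitted
[pmro] — violates constraint 3: syllable 1 onset /pmr/ has 3 consonants (> 2) → not permitted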